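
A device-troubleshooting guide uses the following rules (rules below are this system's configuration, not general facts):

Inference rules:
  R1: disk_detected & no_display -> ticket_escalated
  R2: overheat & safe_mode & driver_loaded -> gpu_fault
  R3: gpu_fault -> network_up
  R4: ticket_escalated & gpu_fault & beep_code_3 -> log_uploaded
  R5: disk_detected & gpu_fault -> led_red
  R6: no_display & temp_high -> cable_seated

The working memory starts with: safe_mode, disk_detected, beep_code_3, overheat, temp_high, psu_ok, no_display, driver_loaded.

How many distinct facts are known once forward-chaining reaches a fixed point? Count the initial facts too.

[1] R1 [disk_detected & no_display -> ticket_escalated]; R2 [overheat & safe_mode & driver_loaded -> gpu_fault]; R6 [no_display & temp_high -> cable_seated]. ⇒ new: ticket_escalated, gpu_fault, cable_seated.
[2] R3 [gpu_fault -> network_up]; R4 [ticket_escalated & gpu_fault & beep_code_3 -> log_uploaded]; R5 [disk_detected & gpu_fault -> led_red]. ⇒ new: network_up, log_uploaded, led_red.
Closure: {beep_code_3, cable_seated, disk_detected, driver_loaded, gpu_fault, led_red, log_uploaded, network_up, no_display, overheat, psu_ok, safe_mode, temp_high, ticket_escalated} — 14 facts.

14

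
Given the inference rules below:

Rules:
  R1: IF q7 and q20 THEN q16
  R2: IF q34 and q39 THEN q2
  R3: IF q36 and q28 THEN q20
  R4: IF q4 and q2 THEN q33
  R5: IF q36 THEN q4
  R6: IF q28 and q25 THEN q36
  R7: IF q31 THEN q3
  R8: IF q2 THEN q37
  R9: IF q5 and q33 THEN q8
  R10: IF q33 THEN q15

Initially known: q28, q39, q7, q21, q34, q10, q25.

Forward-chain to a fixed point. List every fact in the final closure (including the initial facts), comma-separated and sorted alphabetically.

[1] R2 [IF q34 and q39 THEN q2]; R6 [IF q28 and q25 THEN q36]. ⇒ new: q2, q36.
[2] R3 [IF q36 and q28 THEN q20]; R5 [IF q36 THEN q4]; R8 [IF q2 THEN q37]. ⇒ new: q20, q4, q37.
[3] R1 [IF q7 and q20 THEN q16]; R4 [IF q4 and q2 THEN q33]. ⇒ new: q16, q33.
[4] R10 [IF q33 THEN q15]. ⇒ new: q15.

q10, q15, q16, q2, q20, q21, q25, q28, q33, q34, q36, q37, q39, q4, q7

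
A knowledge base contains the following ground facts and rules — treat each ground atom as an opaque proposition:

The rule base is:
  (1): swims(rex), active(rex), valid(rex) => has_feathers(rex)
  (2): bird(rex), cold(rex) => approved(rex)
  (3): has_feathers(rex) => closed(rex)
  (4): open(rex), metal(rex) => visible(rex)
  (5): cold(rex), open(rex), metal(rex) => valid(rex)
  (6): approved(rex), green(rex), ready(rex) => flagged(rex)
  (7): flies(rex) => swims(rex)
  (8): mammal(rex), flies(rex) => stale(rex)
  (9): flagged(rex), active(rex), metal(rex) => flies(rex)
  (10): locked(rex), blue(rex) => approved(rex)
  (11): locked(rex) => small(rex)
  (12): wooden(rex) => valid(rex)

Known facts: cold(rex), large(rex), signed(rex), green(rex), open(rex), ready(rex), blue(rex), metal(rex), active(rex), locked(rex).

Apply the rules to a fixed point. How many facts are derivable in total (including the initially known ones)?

19

Round 1: (4) [open(rex), metal(rex) => visible(rex)]; (5) [cold(rex), open(rex), metal(rex) => valid(rex)]; (10) [locked(rex), blue(rex) => approved(rex)]; (11) [locked(rex) => small(rex)]. Adds visible(rex), valid(rex), approved(rex), small(rex).
Round 2: (6) [approved(rex), green(rex), ready(rex) => flagged(rex)]. Adds flagged(rex).
Round 3: (9) [flagged(rex), active(rex), metal(rex) => flies(rex)]. Adds flies(rex).
Round 4: (7) [flies(rex) => swims(rex)]. Adds swims(rex).
Round 5: (1) [swims(rex), active(rex), valid(rex) => has_feathers(rex)]. Adds has_feathers(rex).
Round 6: (3) [has_feathers(rex) => closed(rex)]. Adds closed(rex).
Closure: {active(rex), approved(rex), blue(rex), closed(rex), cold(rex), flagged(rex), flies(rex), green(rex), has_feathers(rex), large(rex), locked(rex), metal(rex), open(rex), ready(rex), signed(rex), small(rex), swims(rex), valid(rex), visible(rex)} — 19 facts.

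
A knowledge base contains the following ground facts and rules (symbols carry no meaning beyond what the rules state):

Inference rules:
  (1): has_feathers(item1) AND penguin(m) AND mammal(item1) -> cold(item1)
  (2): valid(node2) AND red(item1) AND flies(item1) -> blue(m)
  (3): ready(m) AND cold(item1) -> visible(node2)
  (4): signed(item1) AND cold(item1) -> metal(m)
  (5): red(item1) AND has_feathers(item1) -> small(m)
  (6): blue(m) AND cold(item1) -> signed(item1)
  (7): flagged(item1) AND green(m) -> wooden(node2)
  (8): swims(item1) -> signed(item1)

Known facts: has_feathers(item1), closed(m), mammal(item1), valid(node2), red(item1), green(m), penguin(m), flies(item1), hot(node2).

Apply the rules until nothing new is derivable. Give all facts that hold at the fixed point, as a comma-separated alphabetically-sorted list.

Round 1 — (1), (2), (5), derive cold(item1), blue(m), small(m).
Round 2 — (6), derive signed(item1).
Round 3 — (4), derive metal(m).

blue(m), closed(m), cold(item1), flies(item1), green(m), has_feathers(item1), hot(node2), mammal(item1), metal(m), penguin(m), red(item1), signed(item1), small(m), valid(node2)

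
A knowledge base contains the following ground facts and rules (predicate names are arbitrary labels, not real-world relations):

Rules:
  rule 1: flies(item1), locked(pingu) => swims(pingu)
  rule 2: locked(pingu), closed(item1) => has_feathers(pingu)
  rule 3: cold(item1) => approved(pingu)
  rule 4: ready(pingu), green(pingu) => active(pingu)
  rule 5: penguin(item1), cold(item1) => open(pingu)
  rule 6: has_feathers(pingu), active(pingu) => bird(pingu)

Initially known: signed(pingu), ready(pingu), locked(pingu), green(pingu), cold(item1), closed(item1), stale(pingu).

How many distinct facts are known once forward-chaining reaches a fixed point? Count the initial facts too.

11

Round 1 fires rule 2, rule 3, rule 4, giving has_feathers(pingu), approved(pingu), active(pingu).
Round 2 fires rule 6, giving bird(pingu).
Closure: {active(pingu), approved(pingu), bird(pingu), closed(item1), cold(item1), green(pingu), has_feathers(pingu), locked(pingu), ready(pingu), signed(pingu), stale(pingu)} — 11 facts.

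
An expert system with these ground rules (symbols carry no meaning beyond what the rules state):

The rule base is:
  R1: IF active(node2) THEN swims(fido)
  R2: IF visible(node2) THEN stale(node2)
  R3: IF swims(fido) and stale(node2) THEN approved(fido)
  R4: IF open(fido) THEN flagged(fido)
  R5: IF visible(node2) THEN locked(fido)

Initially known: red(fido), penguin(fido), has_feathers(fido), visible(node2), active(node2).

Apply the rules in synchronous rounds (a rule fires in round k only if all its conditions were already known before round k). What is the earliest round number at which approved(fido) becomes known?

Round 1: R1 [IF active(node2) THEN swims(fido)]; R2 [IF visible(node2) THEN stale(node2)]; R5 [IF visible(node2) THEN locked(fido)]. New: swims(fido), stale(node2), locked(fido).
Round 2: R3 [IF swims(fido) and stale(node2) THEN approved(fido)]. New: approved(fido).
approved(fido) first appears in round 2.

2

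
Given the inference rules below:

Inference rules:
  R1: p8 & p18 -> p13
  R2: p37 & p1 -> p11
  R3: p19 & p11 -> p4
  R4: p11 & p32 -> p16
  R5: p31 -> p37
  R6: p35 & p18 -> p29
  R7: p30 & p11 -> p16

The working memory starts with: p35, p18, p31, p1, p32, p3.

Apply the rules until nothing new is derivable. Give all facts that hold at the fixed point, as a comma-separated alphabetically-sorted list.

Round 1 — R5, R6, derive p37, p29.
Round 2 — R2, derive p11.
Round 3 — R4, derive p16.

p1, p11, p16, p18, p29, p3, p31, p32, p35, p37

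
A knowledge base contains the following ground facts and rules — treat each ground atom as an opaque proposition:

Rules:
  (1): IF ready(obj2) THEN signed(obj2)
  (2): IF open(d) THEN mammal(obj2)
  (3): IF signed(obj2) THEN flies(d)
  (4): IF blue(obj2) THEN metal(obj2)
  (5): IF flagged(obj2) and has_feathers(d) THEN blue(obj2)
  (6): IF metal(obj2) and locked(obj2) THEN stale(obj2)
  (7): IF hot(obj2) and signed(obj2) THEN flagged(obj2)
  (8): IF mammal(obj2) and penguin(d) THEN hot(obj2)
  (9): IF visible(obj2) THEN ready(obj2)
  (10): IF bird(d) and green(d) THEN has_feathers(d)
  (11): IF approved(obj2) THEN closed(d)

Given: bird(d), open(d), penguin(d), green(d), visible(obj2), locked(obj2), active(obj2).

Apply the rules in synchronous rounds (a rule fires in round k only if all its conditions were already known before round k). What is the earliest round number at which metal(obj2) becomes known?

5

Round 1 — (2), (9), (10), derive mammal(obj2), ready(obj2), has_feathers(d).
Round 2 — (1), (8), derive signed(obj2), hot(obj2).
Round 3 — (3), (7), derive flies(d), flagged(obj2).
Round 4 — (5), derive blue(obj2).
Round 5 — (4), derive metal(obj2).
metal(obj2) first appears in round 5.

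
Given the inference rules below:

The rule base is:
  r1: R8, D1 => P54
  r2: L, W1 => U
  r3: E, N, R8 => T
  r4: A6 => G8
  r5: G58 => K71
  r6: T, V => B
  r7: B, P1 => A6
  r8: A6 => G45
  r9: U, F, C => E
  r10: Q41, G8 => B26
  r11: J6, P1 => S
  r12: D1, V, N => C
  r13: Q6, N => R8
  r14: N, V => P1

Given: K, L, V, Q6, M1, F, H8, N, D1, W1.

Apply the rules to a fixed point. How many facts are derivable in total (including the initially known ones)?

[1] r2 [L, W1 => U]; r12 [D1, V, N => C]; r13 [Q6, N => R8]; r14 [N, V => P1]. ⇒ new: U, C, R8, P1.
[2] r1 [R8, D1 => P54]; r9 [U, F, C => E]. ⇒ new: P54, E.
[3] r3 [E, N, R8 => T]. ⇒ new: T.
[4] r6 [T, V => B]. ⇒ new: B.
[5] r7 [B, P1 => A6]. ⇒ new: A6.
[6] r4 [A6 => G8]; r8 [A6 => G45]. ⇒ new: G8, G45.
Closure: {A6, B, C, D1, E, F, G45, G8, H8, K, L, M1, N, P1, P54, Q6, R8, T, U, V, W1} — 21 facts.

21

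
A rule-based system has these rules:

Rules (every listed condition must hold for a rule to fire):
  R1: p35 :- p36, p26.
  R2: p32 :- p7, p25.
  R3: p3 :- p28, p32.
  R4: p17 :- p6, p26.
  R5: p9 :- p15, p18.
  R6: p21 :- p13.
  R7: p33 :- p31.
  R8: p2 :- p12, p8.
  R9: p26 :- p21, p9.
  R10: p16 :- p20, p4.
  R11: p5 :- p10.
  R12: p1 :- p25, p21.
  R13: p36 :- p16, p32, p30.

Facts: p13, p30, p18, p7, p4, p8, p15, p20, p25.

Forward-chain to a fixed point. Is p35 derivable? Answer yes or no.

yes

Round 1: R2 [p32 :- p7, p25.]; R5 [p9 :- p15, p18.]; R6 [p21 :- p13.]; R10 [p16 :- p20, p4.]. Adds p32, p9, p21, p16.
Round 2: R9 [p26 :- p21, p9.]; R12 [p1 :- p25, p21.]; R13 [p36 :- p16, p32, p30.]. Adds p26, p1, p36.
Round 3: R1 [p35 :- p36, p26.]. Adds p35.
p35 appears in round 3, so it is derivable.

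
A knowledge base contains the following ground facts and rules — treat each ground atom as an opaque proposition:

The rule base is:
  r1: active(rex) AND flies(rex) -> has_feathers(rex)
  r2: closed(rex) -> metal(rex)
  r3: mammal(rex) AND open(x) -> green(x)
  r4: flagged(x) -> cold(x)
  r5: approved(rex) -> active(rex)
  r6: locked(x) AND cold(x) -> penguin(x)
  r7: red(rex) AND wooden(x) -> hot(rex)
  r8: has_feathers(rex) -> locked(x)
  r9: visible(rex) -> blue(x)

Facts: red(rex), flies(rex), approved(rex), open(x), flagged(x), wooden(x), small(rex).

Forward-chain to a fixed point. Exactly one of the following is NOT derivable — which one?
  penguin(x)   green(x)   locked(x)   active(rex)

green(x)

Round 1 fires r4, r5, r7, giving cold(x), active(rex), hot(rex).
Round 2 fires r1, giving has_feathers(rex).
Round 3 fires r8, giving locked(x).
Round 4 fires r6, giving penguin(x).
Derived: locked(x) (round 3), active(rex) (round 1), penguin(x) (round 4). green(x) never appears in any round.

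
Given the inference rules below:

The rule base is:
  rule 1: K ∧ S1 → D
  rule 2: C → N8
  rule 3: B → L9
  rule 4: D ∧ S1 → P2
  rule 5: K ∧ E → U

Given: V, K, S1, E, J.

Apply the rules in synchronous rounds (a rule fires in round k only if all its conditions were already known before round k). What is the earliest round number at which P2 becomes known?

Round 1 — rule 1, rule 5, derive D, U.
Round 2 — rule 4, derive P2.
P2 first appears in round 2.

2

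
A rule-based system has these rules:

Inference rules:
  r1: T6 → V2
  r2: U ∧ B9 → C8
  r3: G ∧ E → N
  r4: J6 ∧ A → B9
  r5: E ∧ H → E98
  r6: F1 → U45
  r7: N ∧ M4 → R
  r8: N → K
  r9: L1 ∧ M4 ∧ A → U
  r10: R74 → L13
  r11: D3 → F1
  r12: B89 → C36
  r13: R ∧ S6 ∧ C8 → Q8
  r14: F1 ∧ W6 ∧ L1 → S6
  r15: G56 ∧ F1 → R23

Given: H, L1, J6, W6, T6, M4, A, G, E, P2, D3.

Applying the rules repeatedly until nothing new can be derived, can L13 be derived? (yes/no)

Round 1: r1 [T6 → V2]; r3 [G ∧ E → N]; r4 [J6 ∧ A → B9]; r5 [E ∧ H → E98]; r9 [L1 ∧ M4 ∧ A → U]; r11 [D3 → F1]. New: V2, N, B9, E98, U, F1.
Round 2: r2 [U ∧ B9 → C8]; r6 [F1 → U45]; r7 [N ∧ M4 → R]; r8 [N → K]; r14 [F1 ∧ W6 ∧ L1 → S6]. New: C8, U45, R, K, S6.
Round 3: r13 [R ∧ S6 ∧ C8 → Q8]. New: Q8.
Fixed point reached. L13 is concluded only by r10; r10 needs R74 (never derived).

no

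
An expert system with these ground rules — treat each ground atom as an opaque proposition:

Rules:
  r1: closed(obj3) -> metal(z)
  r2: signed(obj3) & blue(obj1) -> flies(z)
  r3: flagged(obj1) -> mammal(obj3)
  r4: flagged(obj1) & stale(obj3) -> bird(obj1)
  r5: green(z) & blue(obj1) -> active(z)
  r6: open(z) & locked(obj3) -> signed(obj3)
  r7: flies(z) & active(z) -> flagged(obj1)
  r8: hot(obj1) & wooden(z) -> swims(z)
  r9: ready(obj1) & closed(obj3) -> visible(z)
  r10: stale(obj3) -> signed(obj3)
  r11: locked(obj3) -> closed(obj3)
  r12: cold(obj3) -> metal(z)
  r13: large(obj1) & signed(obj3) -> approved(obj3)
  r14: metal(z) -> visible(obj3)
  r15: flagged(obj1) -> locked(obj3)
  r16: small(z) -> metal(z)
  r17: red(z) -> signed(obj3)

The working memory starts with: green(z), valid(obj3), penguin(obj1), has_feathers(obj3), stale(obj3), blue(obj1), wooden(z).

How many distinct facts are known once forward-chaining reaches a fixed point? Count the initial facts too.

17

Round 1: r5 [green(z) & blue(obj1) -> active(z)]; r10 [stale(obj3) -> signed(obj3)]. New: active(z), signed(obj3).
Round 2: r2 [signed(obj3) & blue(obj1) -> flies(z)]. New: flies(z).
Round 3: r7 [flies(z) & active(z) -> flagged(obj1)]. New: flagged(obj1).
Round 4: r3 [flagged(obj1) -> mammal(obj3)]; r4 [flagged(obj1) & stale(obj3) -> bird(obj1)]; r15 [flagged(obj1) -> locked(obj3)]. New: mammal(obj3), bird(obj1), locked(obj3).
Round 5: r11 [locked(obj3) -> closed(obj3)]. New: closed(obj3).
Round 6: r1 [closed(obj3) -> metal(z)]. New: metal(z).
Round 7: r14 [metal(z) -> visible(obj3)]. New: visible(obj3).
Closure: {active(z), bird(obj1), blue(obj1), closed(obj3), flagged(obj1), flies(z), green(z), has_feathers(obj3), locked(obj3), mammal(obj3), metal(z), penguin(obj1), signed(obj3), stale(obj3), valid(obj3), visible(obj3), wooden(z)} — 17 facts.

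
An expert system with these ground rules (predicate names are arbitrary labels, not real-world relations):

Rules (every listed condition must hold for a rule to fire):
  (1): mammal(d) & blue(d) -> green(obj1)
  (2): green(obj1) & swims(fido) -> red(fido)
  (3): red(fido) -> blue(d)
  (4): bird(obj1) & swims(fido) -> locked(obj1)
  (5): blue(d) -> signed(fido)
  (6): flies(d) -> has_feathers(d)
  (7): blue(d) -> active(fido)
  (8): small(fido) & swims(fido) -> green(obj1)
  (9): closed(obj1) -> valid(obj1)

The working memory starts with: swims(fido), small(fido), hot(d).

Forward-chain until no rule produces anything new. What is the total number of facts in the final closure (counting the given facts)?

[1] (8) [small(fido) & swims(fido) -> green(obj1)]. ⇒ new: green(obj1).
[2] (2) [green(obj1) & swims(fido) -> red(fido)]. ⇒ new: red(fido).
[3] (3) [red(fido) -> blue(d)]. ⇒ new: blue(d).
[4] (5) [blue(d) -> signed(fido)]; (7) [blue(d) -> active(fido)]. ⇒ new: signed(fido), active(fido).
Closure: {active(fido), blue(d), green(obj1), hot(d), red(fido), signed(fido), small(fido), swims(fido)} — 8 facts.

8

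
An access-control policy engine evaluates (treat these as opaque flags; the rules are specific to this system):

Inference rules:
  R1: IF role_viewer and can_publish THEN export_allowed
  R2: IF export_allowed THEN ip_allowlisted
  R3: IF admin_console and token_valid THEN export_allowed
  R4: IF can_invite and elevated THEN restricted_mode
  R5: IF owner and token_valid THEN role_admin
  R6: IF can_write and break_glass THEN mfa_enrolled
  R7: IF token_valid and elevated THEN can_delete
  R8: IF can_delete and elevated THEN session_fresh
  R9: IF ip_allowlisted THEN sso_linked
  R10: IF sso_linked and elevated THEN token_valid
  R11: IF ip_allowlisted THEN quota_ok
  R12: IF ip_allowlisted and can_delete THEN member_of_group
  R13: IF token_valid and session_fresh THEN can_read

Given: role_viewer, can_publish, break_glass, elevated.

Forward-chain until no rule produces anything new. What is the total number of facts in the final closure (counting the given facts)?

Round 1 — R1, derive export_allowed.
Round 2 — R2, derive ip_allowlisted.
Round 3 — R9, R11, derive sso_linked, quota_ok.
Round 4 — R10, derive token_valid.
Round 5 — R7, derive can_delete.
Round 6 — R8, R12, derive session_fresh, member_of_group.
Round 7 — R13, derive can_read.
Closure: {break_glass, can_delete, can_publish, can_read, elevated, export_allowed, ip_allowlisted, member_of_group, quota_ok, role_viewer, session_fresh, sso_linked, token_valid} — 13 facts.

13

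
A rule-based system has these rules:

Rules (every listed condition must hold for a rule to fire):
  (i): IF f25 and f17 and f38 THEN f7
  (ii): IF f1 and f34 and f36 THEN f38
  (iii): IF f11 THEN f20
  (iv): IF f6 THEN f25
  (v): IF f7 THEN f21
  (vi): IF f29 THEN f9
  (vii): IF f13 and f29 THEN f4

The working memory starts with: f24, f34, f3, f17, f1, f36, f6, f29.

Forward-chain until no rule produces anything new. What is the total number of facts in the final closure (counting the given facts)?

13

[1] (ii) [IF f1 and f34 and f36 THEN f38]; (iv) [IF f6 THEN f25]; (vi) [IF f29 THEN f9]. ⇒ new: f38, f25, f9.
[2] (i) [IF f25 and f17 and f38 THEN f7]. ⇒ new: f7.
[3] (v) [IF f7 THEN f21]. ⇒ new: f21.
Closure: {f1, f17, f21, f24, f25, f29, f3, f34, f36, f38, f6, f7, f9} — 13 facts.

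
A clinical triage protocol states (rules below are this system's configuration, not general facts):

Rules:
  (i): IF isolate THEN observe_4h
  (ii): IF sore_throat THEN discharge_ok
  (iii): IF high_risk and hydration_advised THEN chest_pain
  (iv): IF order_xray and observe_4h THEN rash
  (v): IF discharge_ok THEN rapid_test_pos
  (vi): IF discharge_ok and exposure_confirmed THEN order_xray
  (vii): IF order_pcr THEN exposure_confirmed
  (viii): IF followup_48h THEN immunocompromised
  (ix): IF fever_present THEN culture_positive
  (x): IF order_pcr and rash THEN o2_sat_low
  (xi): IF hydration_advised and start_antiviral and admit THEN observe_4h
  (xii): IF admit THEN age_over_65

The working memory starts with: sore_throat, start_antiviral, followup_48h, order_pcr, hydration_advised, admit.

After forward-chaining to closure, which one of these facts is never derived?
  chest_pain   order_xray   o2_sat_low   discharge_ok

chest_pain

Round 1: (ii) [IF sore_throat THEN discharge_ok]; (vii) [IF order_pcr THEN exposure_confirmed]; (viii) [IF followup_48h THEN immunocompromised]; (xi) [IF hydration_advised and start_antiviral and admit THEN observe_4h]; (xii) [IF admit THEN age_over_65]. New: discharge_ok, exposure_confirmed, immunocompromised, observe_4h, age_over_65.
Round 2: (v) [IF discharge_ok THEN rapid_test_pos]; (vi) [IF discharge_ok and exposure_confirmed THEN order_xray]. New: rapid_test_pos, order_xray.
Round 3: (iv) [IF order_xray and observe_4h THEN rash]. New: rash.
Round 4: (x) [IF order_pcr and rash THEN o2_sat_low]. New: o2_sat_low.
Derived: discharge_ok (round 1), order_xray (round 2), o2_sat_low (round 4). chest_pain never appears in any round.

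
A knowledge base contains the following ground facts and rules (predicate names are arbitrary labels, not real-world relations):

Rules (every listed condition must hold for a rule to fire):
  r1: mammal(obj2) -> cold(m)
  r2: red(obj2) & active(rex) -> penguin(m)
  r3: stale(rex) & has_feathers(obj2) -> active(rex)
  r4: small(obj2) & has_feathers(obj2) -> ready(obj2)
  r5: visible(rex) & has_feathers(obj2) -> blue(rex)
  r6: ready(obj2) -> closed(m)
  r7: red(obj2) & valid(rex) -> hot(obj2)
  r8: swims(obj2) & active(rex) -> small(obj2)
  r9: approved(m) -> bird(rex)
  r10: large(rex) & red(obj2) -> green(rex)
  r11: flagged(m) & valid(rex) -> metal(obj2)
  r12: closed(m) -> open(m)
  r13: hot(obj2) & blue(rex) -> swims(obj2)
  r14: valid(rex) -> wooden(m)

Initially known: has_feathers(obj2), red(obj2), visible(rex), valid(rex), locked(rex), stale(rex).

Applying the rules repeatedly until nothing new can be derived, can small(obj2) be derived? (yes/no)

Round 1 — r3, r5, r7, r14, derive active(rex), blue(rex), hot(obj2), wooden(m).
Round 2 — r2, r13, derive penguin(m), swims(obj2).
Round 3 — r8, derive small(obj2).
Round 4 — r4, derive ready(obj2).
Round 5 — r6, derive closed(m).
Round 6 — r12, derive open(m).
small(obj2) appears in round 3, so it is derivable.

yes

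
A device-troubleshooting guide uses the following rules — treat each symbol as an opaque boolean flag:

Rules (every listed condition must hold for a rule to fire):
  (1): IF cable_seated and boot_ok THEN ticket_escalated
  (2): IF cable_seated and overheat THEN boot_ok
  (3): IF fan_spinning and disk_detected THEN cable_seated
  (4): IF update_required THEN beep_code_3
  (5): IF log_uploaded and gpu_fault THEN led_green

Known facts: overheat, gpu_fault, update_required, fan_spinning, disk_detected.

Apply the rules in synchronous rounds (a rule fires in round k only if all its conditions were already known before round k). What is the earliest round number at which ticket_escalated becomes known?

[1] (3) [IF fan_spinning and disk_detected THEN cable_seated]; (4) [IF update_required THEN beep_code_3]. ⇒ new: cable_seated, beep_code_3.
[2] (2) [IF cable_seated and overheat THEN boot_ok]. ⇒ new: boot_ok.
[3] (1) [IF cable_seated and boot_ok THEN ticket_escalated]. ⇒ new: ticket_escalated.
ticket_escalated first appears in round 3.

3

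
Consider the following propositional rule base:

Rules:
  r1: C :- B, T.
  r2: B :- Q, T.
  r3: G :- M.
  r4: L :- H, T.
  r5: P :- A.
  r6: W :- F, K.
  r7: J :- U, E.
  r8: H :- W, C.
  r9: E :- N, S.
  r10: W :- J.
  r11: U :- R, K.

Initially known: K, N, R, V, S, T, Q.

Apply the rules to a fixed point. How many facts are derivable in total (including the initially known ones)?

[1] r2 [B :- Q, T.]; r9 [E :- N, S.]; r11 [U :- R, K.]. ⇒ new: B, E, U.
[2] r1 [C :- B, T.]; r7 [J :- U, E.]. ⇒ new: C, J.
[3] r10 [W :- J.]. ⇒ new: W.
[4] r8 [H :- W, C.]. ⇒ new: H.
[5] r4 [L :- H, T.]. ⇒ new: L.
Closure: {B, C, E, H, J, K, L, N, Q, R, S, T, U, V, W} — 15 facts.

15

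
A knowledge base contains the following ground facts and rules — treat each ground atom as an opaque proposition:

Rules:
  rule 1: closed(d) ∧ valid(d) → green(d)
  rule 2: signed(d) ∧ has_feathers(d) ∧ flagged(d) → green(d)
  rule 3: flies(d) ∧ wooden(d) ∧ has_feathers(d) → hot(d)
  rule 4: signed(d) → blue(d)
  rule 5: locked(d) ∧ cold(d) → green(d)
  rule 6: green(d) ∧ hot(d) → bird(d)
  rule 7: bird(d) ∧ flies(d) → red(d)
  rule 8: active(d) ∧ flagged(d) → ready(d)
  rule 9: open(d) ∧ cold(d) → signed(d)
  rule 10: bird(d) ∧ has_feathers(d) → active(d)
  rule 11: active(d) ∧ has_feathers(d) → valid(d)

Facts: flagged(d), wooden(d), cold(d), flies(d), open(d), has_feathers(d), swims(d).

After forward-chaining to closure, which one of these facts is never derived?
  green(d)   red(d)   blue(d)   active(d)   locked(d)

[1] rule 3 [flies(d) ∧ wooden(d) ∧ has_feathers(d) → hot(d)]; rule 9 [open(d) ∧ cold(d) → signed(d)]. ⇒ new: hot(d), signed(d).
[2] rule 2 [signed(d) ∧ has_feathers(d) ∧ flagged(d) → green(d)]; rule 4 [signed(d) → blue(d)]. ⇒ new: green(d), blue(d).
[3] rule 6 [green(d) ∧ hot(d) → bird(d)]. ⇒ new: bird(d).
[4] rule 7 [bird(d) ∧ flies(d) → red(d)]; rule 10 [bird(d) ∧ has_feathers(d) → active(d)]. ⇒ new: red(d), active(d).
[5] rule 8 [active(d) ∧ flagged(d) → ready(d)]; rule 11 [active(d) ∧ has_feathers(d) → valid(d)]. ⇒ new: ready(d), valid(d).
Derived: green(d) (round 2), red(d) (round 4), blue(d) (round 2), active(d) (round 4). locked(d) never appears in any round.

locked(d)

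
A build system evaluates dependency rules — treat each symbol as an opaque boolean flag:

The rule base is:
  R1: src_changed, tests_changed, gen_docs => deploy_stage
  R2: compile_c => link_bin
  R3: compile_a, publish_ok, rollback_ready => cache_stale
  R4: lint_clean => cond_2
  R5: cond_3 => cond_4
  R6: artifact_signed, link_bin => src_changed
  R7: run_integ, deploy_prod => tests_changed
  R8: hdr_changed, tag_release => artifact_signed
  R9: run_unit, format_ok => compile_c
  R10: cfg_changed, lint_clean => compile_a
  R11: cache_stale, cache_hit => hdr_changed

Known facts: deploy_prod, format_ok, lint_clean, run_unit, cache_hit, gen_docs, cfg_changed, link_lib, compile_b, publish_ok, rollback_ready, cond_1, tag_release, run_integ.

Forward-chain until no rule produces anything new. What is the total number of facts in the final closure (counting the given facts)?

24

Round 1 fires R4, R7, R9, R10, giving cond_2, tests_changed, compile_c, compile_a.
Round 2 fires R2, R3, giving link_bin, cache_stale.
Round 3 fires R11, giving hdr_changed.
Round 4 fires R8, giving artifact_signed.
Round 5 fires R6, giving src_changed.
Round 6 fires R1, giving deploy_stage.
Closure: {artifact_signed, cache_hit, cache_stale, cfg_changed, compile_a, compile_b, compile_c, cond_1, cond_2, deploy_prod, deploy_stage, format_ok, gen_docs, hdr_changed, link_bin, link_lib, lint_clean, publish_ok, rollback_ready, run_integ, run_unit, src_changed, tag_release, tests_changed} — 24 facts.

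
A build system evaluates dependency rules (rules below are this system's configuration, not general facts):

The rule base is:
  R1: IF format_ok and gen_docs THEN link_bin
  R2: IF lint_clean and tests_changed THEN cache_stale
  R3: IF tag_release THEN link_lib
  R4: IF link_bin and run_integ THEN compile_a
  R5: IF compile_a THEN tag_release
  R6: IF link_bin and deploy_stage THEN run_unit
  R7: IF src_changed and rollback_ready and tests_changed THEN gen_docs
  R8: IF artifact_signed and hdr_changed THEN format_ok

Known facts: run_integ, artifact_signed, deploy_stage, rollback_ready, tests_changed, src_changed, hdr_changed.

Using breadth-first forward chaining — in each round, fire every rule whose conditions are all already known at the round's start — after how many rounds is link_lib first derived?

5

Round 1: R7 [IF src_changed and rollback_ready and tests_changed THEN gen_docs]; R8 [IF artifact_signed and hdr_changed THEN format_ok]. Adds gen_docs, format_ok.
Round 2: R1 [IF format_ok and gen_docs THEN link_bin]. Adds link_bin.
Round 3: R4 [IF link_bin and run_integ THEN compile_a]; R6 [IF link_bin and deploy_stage THEN run_unit]. Adds compile_a, run_unit.
Round 4: R5 [IF compile_a THEN tag_release]. Adds tag_release.
Round 5: R3 [IF tag_release THEN link_lib]. Adds link_lib.
link_lib first appears in round 5.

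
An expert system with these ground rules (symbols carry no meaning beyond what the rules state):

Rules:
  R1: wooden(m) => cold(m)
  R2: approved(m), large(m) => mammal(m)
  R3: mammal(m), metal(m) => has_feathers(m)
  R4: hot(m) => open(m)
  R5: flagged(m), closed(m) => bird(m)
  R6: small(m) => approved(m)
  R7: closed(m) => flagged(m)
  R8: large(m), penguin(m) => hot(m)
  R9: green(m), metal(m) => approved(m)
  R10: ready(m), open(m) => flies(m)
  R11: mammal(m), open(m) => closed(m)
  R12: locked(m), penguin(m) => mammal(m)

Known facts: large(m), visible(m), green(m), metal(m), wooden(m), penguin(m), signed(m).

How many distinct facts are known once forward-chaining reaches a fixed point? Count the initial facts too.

16

Round 1: R1 [wooden(m) => cold(m)]; R8 [large(m), penguin(m) => hot(m)]; R9 [green(m), metal(m) => approved(m)]. Adds cold(m), hot(m), approved(m).
Round 2: R2 [approved(m), large(m) => mammal(m)]; R4 [hot(m) => open(m)]. Adds mammal(m), open(m).
Round 3: R3 [mammal(m), metal(m) => has_feathers(m)]; R11 [mammal(m), open(m) => closed(m)]. Adds has_feathers(m), closed(m).
Round 4: R7 [closed(m) => flagged(m)]. Adds flagged(m).
Round 5: R5 [flagged(m), closed(m) => bird(m)]. Adds bird(m).
Closure: {approved(m), bird(m), closed(m), cold(m), flagged(m), green(m), has_feathers(m), hot(m), large(m), mammal(m), metal(m), open(m), penguin(m), signed(m), visible(m), wooden(m)} — 16 facts.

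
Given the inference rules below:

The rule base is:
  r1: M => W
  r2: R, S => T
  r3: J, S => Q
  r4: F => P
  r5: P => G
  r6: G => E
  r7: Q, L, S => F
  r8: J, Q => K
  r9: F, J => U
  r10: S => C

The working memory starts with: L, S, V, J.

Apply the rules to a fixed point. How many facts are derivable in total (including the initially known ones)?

[1] r3 [J, S => Q]; r10 [S => C]. ⇒ new: Q, C.
[2] r7 [Q, L, S => F]; r8 [J, Q => K]. ⇒ new: F, K.
[3] r4 [F => P]; r9 [F, J => U]. ⇒ new: P, U.
[4] r5 [P => G]. ⇒ new: G.
[5] r6 [G => E]. ⇒ new: E.
Closure: {C, E, F, G, J, K, L, P, Q, S, U, V} — 12 facts.

12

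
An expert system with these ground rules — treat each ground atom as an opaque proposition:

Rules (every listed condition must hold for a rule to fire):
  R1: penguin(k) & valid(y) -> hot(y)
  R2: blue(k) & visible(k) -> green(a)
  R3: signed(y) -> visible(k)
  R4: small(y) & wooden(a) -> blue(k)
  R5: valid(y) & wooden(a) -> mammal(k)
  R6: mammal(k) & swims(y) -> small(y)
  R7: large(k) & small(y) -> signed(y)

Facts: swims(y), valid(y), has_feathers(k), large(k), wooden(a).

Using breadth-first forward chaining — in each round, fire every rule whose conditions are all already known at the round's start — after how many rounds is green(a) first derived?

Round 1 — R5, derive mammal(k).
Round 2 — R6, derive small(y).
Round 3 — R4, R7, derive blue(k), signed(y).
Round 4 — R3, derive visible(k).
Round 5 — R2, derive green(a).
green(a) first appears in round 5.

5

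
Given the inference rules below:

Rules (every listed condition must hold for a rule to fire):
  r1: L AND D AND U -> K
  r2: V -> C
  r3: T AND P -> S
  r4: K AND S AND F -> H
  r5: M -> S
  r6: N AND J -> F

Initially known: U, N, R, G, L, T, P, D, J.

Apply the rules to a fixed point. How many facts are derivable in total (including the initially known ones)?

13

Round 1 — r1, r3, r6, derive K, S, F.
Round 2 — r4, derive H.
Closure: {D, F, G, H, J, K, L, N, P, R, S, T, U} — 13 facts.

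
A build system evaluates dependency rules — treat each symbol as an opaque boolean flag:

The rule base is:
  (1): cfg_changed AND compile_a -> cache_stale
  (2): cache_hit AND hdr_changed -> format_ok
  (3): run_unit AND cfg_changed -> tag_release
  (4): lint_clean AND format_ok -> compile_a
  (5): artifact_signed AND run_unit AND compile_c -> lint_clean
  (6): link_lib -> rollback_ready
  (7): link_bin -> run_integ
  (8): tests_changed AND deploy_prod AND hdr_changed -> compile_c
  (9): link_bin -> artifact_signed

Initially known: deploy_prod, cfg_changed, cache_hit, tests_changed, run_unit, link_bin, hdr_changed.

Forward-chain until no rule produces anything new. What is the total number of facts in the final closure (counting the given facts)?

Round 1 — (2), (3), (7), (8), (9), derive format_ok, tag_release, run_integ, compile_c, artifact_signed.
Round 2 — (5), derive lint_clean.
Round 3 — (4), derive compile_a.
Round 4 — (1), derive cache_stale.
Closure: {artifact_signed, cache_hit, cache_stale, cfg_changed, compile_a, compile_c, deploy_prod, format_ok, hdr_changed, link_bin, lint_clean, run_integ, run_unit, tag_release, tests_changed} — 15 facts.

15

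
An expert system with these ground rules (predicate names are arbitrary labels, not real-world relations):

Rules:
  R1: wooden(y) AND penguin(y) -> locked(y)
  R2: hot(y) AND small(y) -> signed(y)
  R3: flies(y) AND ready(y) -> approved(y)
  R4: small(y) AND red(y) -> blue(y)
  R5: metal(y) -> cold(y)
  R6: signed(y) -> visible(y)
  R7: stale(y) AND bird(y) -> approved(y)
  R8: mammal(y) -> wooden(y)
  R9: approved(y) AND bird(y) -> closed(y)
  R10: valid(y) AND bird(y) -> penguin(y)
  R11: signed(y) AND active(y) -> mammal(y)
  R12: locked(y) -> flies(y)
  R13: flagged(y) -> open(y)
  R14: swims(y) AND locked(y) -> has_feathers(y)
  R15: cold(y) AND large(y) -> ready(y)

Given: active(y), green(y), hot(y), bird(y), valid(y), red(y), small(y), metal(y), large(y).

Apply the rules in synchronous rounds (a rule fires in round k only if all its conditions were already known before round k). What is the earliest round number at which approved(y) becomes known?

6

Round 1 fires R2, R4, R5, R10, giving signed(y), blue(y), cold(y), penguin(y).
Round 2 fires R6, R11, R15, giving visible(y), mammal(y), ready(y).
Round 3 fires R8, giving wooden(y).
Round 4 fires R1, giving locked(y).
Round 5 fires R12, giving flies(y).
Round 6 fires R3, giving approved(y).
approved(y) first appears in round 6.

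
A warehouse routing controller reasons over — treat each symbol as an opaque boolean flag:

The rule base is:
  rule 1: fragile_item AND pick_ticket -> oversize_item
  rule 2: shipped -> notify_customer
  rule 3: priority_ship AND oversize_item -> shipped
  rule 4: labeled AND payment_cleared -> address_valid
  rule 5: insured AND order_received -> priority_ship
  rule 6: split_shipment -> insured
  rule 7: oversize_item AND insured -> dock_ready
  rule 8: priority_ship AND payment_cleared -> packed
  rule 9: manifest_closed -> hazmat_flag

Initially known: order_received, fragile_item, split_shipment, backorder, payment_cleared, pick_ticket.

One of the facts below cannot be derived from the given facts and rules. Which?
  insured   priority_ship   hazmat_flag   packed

Round 1 fires rule 1, rule 6, giving oversize_item, insured.
Round 2 fires rule 5, rule 7, giving priority_ship, dock_ready.
Round 3 fires rule 3, rule 8, giving shipped, packed.
Round 4 fires rule 2, giving notify_customer.
Derived: packed (round 3), insured (round 1), priority_ship (round 2). hazmat_flag never appears in any round.

hazmat_flag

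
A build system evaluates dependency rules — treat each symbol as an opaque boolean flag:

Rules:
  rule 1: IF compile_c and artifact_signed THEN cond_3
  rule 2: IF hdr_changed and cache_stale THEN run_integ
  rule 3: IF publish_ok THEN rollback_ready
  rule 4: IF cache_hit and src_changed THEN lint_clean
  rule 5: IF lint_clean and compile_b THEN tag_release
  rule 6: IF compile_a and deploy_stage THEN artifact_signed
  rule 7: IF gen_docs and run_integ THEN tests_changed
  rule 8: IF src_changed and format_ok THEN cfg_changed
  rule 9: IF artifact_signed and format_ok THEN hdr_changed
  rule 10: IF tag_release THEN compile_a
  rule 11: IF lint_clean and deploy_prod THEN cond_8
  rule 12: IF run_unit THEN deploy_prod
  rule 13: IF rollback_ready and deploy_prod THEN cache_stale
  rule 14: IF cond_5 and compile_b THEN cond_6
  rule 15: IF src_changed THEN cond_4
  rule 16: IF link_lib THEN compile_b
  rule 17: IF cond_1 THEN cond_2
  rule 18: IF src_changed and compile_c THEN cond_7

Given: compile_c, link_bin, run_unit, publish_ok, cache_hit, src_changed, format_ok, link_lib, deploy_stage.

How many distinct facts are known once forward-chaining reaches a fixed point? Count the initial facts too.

Round 1: rule 3 [IF publish_ok THEN rollback_ready]; rule 4 [IF cache_hit and src_changed THEN lint_clean]; rule 8 [IF src_changed and format_ok THEN cfg_changed]; rule 12 [IF run_unit THEN deploy_prod]; rule 15 [IF src_changed THEN cond_4]; rule 16 [IF link_lib THEN compile_b]; rule 18 [IF src_changed and compile_c THEN cond_7]. New: rollback_ready, lint_clean, cfg_changed, deploy_prod, cond_4, compile_b, cond_7.
Round 2: rule 5 [IF lint_clean and compile_b THEN tag_release]; rule 11 [IF lint_clean and deploy_prod THEN cond_8]; rule 13 [IF rollback_ready and deploy_prod THEN cache_stale]. New: tag_release, cond_8, cache_stale.
Round 3: rule 10 [IF tag_release THEN compile_a]. New: compile_a.
Round 4: rule 6 [IF compile_a and deploy_stage THEN artifact_signed]. New: artifact_signed.
Round 5: rule 1 [IF compile_c and artifact_signed THEN cond_3]; rule 9 [IF artifact_signed and format_ok THEN hdr_changed]. New: cond_3, hdr_changed.
Round 6: rule 2 [IF hdr_changed and cache_stale THEN run_integ]. New: run_integ.
Closure: {artifact_signed, cache_hit, cache_stale, cfg_changed, compile_a, compile_b, compile_c, cond_3, cond_4, cond_7, cond_8, deploy_prod, deploy_stage, format_ok, hdr_changed, link_bin, link_lib, lint_clean, publish_ok, rollback_ready, run_integ, run_unit, src_changed, tag_release} — 24 facts.

24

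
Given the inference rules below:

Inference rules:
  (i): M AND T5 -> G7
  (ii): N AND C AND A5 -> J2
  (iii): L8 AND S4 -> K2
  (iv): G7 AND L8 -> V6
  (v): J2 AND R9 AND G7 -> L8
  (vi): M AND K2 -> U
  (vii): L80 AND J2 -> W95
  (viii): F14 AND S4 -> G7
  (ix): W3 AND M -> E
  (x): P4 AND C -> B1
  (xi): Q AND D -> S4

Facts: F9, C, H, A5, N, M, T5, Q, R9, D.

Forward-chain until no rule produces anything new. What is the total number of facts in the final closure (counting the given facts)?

17

Round 1 fires (i), (ii), (xi), giving G7, J2, S4.
Round 2 fires (v), giving L8.
Round 3 fires (iii), (iv), giving K2, V6.
Round 4 fires (vi), giving U.
Closure: {A5, C, D, F9, G7, H, J2, K2, L8, M, N, Q, R9, S4, T5, U, V6} — 17 facts.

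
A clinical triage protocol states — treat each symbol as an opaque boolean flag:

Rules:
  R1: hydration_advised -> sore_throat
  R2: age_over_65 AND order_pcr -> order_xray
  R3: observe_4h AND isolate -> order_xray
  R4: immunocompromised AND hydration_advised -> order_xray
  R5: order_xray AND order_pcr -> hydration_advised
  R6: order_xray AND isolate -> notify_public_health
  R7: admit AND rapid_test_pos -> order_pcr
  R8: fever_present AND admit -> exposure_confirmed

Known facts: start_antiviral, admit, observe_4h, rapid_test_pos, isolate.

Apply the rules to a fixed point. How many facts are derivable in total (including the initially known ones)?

10

Round 1: R3 [observe_4h AND isolate -> order_xray]; R7 [admit AND rapid_test_pos -> order_pcr]. New: order_xray, order_pcr.
Round 2: R5 [order_xray AND order_pcr -> hydration_advised]; R6 [order_xray AND isolate -> notify_public_health]. New: hydration_advised, notify_public_health.
Round 3: R1 [hydration_advised -> sore_throat]. New: sore_throat.
Closure: {admit, hydration_advised, isolate, notify_public_health, observe_4h, order_pcr, order_xray, rapid_test_pos, sore_throat, start_antiviral} — 10 facts.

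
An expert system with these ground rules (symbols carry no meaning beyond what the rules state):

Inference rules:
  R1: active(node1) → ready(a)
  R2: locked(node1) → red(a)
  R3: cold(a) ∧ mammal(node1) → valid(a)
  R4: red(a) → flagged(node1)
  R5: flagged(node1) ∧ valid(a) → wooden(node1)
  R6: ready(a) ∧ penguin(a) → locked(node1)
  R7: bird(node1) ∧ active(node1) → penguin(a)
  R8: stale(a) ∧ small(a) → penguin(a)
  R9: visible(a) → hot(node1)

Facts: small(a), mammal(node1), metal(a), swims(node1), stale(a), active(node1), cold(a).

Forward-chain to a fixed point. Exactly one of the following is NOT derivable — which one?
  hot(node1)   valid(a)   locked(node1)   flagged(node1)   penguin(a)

Round 1 fires R1, R3, R8, giving ready(a), valid(a), penguin(a).
Round 2 fires R6, giving locked(node1).
Round 3 fires R2, giving red(a).
Round 4 fires R4, giving flagged(node1).
Round 5 fires R5, giving wooden(node1).
Derived: valid(a) (round 1), locked(node1) (round 2), penguin(a) (round 1), flagged(node1) (round 4). hot(node1) never appears in any round.

hot(node1)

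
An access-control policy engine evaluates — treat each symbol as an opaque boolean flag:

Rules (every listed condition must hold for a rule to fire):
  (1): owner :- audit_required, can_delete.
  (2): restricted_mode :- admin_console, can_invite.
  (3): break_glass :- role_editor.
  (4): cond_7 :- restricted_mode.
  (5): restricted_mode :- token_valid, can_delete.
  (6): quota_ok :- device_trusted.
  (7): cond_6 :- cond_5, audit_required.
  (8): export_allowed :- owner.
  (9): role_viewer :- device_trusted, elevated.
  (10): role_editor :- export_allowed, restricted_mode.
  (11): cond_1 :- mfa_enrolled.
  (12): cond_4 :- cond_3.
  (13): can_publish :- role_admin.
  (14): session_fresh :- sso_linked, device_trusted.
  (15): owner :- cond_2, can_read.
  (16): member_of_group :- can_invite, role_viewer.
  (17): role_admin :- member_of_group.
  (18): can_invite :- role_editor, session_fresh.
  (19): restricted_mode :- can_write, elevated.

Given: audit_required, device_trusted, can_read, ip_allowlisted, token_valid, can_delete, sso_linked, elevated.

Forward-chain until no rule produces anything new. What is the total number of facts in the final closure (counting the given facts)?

Round 1 — (1), (5), (6), (9), (14), derive owner, restricted_mode, quota_ok, role_viewer, session_fresh.
Round 2 — (4), (8), derive cond_7, export_allowed.
Round 3 — (10), derive role_editor.
Round 4 — (3), (18), derive break_glass, can_invite.
Round 5 — (16), derive member_of_group.
Round 6 — (17), derive role_admin.
Round 7 — (13), derive can_publish.
Closure: {audit_required, break_glass, can_delete, can_invite, can_publish, can_read, cond_7, device_trusted, elevated, export_allowed, ip_allowlisted, member_of_group, owner, quota_ok, restricted_mode, role_admin, role_editor, role_viewer, session_fresh, sso_linked, token_valid} — 21 facts.

21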